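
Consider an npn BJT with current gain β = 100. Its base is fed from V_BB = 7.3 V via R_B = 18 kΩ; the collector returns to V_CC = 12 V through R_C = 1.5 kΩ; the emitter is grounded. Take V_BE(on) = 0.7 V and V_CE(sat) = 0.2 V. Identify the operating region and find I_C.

Assume active: I_B = (7.3 − 0.7)/18 = 0.367 mA, giving I_C = β·I_B = 36.7 mA.
But then V_CE = 12 − 36.7×1.5 = -43 V < V_CE(sat) = 0.2 V — impossible in the active region.
So the transistor is saturated. With V_CE = 0.2 V, I_C = (V_CC − 0.2)/R_C = 11.8/1.5 = 7.87 mA.
Check: β·I_B = 36.7 mA > I_C = 7.87 mA, confirming saturation.

saturation; I_C ≈ 7.9 mA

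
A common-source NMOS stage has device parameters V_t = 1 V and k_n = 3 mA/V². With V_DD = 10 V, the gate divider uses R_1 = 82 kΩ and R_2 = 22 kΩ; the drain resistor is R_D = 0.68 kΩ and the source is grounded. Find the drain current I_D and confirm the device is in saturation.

I_D ≈ 1.9 mA

V_G = V_DD·R_2/(R_1+R_2) = 10×22/104 = 2.12 V. With the source grounded, V_GS = V_G = 2.12 V.
Assume saturation: I_D = (k_n/2)(V_GS − V_t)² = (3/2)×(2.12 − 1)² = 1.5×1.12² = 1.87 mA.
V_DS = V_DD − I_D·R_D = 10 − 1.87×0.68 = 8.73 V.
Saturation requires V_DS ≥ V_GS − V_t = 1.12 V; 8.73 ≥ 1.12 ✓.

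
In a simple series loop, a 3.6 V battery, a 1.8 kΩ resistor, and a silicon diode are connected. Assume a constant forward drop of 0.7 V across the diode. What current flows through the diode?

I ≈ 1.6 mA

KVL around the loop: 3.6 = V_D + I·R = 0.7 + I × 1.8 kΩ.
So I = (3.6 − 0.7) / 1.8 kΩ = 2.9 / 1.8 = 1.61 mA.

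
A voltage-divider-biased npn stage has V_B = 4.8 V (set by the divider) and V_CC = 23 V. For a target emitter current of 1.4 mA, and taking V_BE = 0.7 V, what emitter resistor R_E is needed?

V_E = V_B − V_BE = 4.8 − 0.7 = 4.1 V.
R_E = V_E / I_E = 4.1 / 1.4 = 2.93 kΩ.

R_E ≈ 2.9 kΩ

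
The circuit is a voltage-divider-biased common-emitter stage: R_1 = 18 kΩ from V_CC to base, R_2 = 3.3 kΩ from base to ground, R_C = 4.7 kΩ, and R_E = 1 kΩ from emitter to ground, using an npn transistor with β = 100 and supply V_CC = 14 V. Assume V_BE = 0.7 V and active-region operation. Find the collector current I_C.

Thevenize the base divider: V_Th = V_CC·R_2/(R_1+R_2) = 14×3.3/21.3 = 2.17 V, R_Th = R_1‖R_2 = 2.79 kΩ.
Base-emitter loop: V_Th = I_B·R_Th + V_BE + (β+1)I_B·R_E, so I_B = (2.17 − 0.7) / (2.79 + 101×1) = 0.0142 mA.
I_C = β·I_B = 100×0.0142 = 1.42 mA, and I_E = (β+1)I_B = 1.43 mA.
V_CE = V_CC − I_C·R_C − I_E·R_E = 14 − 1.42×4.7 − 1.43×1 = 5.92 V.
V_CE = 5.92 V > 0.2 V confirms active-region operation.

I_C ≈ 1.4 mA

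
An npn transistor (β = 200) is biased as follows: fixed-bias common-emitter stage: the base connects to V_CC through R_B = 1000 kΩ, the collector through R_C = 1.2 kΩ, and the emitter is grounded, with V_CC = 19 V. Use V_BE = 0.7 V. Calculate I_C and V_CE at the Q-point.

I_C ≈ 3.7 mA, V_CE ≈ 15 V

Base loop: V_CC = I_B·R_B + V_BE, so I_B = (19 − 0.7)/1000 kΩ = 0.0183 mA.
In the active region I_C = β·I_B = 200 × 0.0183 = 3.66 mA.
Collector loop: V_CE = V_CC − I_C·R_C = 19 − 3.66×1.2 = 14.6 V.
Since V_CE = 14.6 V > V_CE(sat) ≈ 0.2 V, the transistor is in the active region as assumed.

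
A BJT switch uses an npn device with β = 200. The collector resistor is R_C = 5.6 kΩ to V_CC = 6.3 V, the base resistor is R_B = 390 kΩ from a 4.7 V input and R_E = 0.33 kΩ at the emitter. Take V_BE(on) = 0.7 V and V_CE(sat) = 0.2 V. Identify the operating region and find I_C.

saturation; I_C ≈ 1 mA

Assume active: I_B = (4.7 − 0.7)/(390 + 201×0.33) = 0.00877 mA, I_C = β·I_B = 1.75 mA.
Then V_CE = 6.3 − 1.75×5.6 − 1.76×0.33 = -4.1 V < 0.2 V — the active assumption fails.
Re-solve with V_CE = 0.2 V. KCL at the emitter: V_E/R_E = (V_BB−0.7−V_E)/R_B + (V_CC−0.2−V_E)/R_C, giving V_E = 0.342 V.
I_C = (V_CC − 0.2 − V_E)/R_C = (6.1 − 0.342)/5.6 = 1.03 mA.
Check: I_B = (4 − 0.342)/390 = 0.00938 mA, and β·I_B = 1.88 mA > I_C, confirming saturation.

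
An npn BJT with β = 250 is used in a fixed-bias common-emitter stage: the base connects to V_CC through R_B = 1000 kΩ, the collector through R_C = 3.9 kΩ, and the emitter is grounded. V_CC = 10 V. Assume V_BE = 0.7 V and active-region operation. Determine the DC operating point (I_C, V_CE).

Base loop: V_CC = I_B·R_B + V_BE, so I_B = (10 − 0.7)/1000 kΩ = 0.0093 mA.
In the active region I_C = β·I_B = 250 × 0.0093 = 2.33 mA.
Collector loop: V_CE = V_CC − I_C·R_C = 10 − 2.33×3.9 = 0.932 V.
Since V_CE = 0.932 V > V_CE(sat) ≈ 0.2 V, the transistor is in the active region as assumed.

I_C ≈ 2.3 mA, V_CE ≈ 0.93 V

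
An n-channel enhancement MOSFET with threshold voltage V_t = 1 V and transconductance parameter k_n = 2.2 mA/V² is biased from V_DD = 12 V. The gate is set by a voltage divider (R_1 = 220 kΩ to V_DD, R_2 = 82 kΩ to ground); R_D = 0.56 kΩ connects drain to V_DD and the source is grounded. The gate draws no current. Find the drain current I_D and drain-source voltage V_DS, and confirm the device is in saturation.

I_D ≈ 5.6 mA, V_DS ≈ 8.9 V

V_G = V_DD·R_2/(R_1+R_2) = 12×82/302 = 3.26 V. With the source grounded, V_GS = V_G = 3.26 V.
Assume saturation: I_D = (k_n/2)(V_GS − V_t)² = (2.2/2)×(3.26 − 1)² = 1.1×2.26² = 5.61 mA.
V_DS = V_DD − I_D·R_D = 12 − 5.61×0.56 = 8.86 V.
Saturation requires V_DS ≥ V_GS − V_t = 2.26 V; 8.86 ≥ 2.26 ✓.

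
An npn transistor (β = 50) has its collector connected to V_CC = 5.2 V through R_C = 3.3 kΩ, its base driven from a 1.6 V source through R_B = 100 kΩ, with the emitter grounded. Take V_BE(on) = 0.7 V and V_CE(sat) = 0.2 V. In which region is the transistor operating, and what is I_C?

active; I_C ≈ 0.45 mA

Assume active. Base-emitter loop: I_B = (V_BB − V_BE)/R_B = (1.6 − 0.7)/100 = 0.009 mA.
I_C = β·I_B = 50×0.009 = 0.45 mA.
V_CE = V_CC − I_C·R_C = 5.2 − 0.45×3.3 = 3.71 V > V_CE(sat), so the active-region assumption holds.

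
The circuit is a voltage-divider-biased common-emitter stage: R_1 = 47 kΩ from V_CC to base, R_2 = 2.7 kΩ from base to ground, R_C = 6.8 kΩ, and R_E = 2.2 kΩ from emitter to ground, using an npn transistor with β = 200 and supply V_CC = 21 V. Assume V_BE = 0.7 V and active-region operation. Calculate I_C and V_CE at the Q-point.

I_C ≈ 0.2 mA, V_CE ≈ 19 V

Thevenize the base divider: V_Th = V_CC·R_2/(R_1+R_2) = 21×2.7/49.7 = 1.14 V, R_Th = R_1‖R_2 = 2.55 kΩ.
Base-emitter loop: V_Th = I_B·R_Th + V_BE + (β+1)I_B·R_E, so I_B = (1.14 − 0.7) / (2.55 + 201×2.2) = 0.000991 mA.
I_C = β·I_B = 200×0.000991 = 0.198 mA, and I_E = (β+1)I_B = 0.199 mA.
V_CE = V_CC − I_C·R_C − I_E·R_E = 21 − 0.198×6.8 − 0.199×2.2 = 19.2 V.
V_CE = 19.2 V > 0.2 V confirms active-region operation.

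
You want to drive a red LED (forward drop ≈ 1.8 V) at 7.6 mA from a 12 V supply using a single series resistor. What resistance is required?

The resistor drops V_S − V_D = 12 − 1.8 = 10.2 V at 7.6 mA.
R = 10.2 V / 7.6 mA = 1.34 kΩ.

R ≈ 1.3 kΩ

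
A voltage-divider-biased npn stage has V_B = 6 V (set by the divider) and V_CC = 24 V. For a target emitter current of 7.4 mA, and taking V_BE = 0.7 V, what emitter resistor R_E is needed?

V_E = V_B − V_BE = 6 − 0.7 = 5.3 V.
R_E = V_E / I_E = 5.3 / 7.4 = 0.716 kΩ.

R_E ≈ 0.72 kΩ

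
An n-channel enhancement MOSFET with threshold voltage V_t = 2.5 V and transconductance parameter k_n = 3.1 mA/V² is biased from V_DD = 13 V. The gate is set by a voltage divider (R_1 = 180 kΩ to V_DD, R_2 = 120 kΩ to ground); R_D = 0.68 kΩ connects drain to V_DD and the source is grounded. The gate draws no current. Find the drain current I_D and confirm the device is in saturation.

V_G = V_DD·R_2/(R_1+R_2) = 13×120/300 = 5.2 V. With the source grounded, V_GS = V_G = 5.2 V.
Assume saturation: I_D = (k_n/2)(V_GS − V_t)² = (3.1/2)×(5.2 − 2.5)² = 1.55×2.7² = 11.3 mA.
V_DS = V_DD − I_D·R_D = 13 − 11.3×0.68 = 5.32 V.
Saturation requires V_DS ≥ V_GS − V_t = 2.7 V; 5.32 ≥ 2.7 ✓.

I_D ≈ 11 mA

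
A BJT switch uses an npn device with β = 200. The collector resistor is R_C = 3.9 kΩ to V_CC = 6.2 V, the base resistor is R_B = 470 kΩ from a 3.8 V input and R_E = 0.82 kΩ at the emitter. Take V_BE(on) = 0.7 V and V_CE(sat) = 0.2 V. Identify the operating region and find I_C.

Assume active. Base-emitter loop: I_B = (V_BB − V_BE)/(R_B + (β+1)R_E) = (3.8 − 0.7)/(470 + 201×0.82) = 0.00488 mA.
I_C = β·I_B = 200×0.00488 = 0.977 mA.
V_CE = V_CC − I_C·R_C − I_E·R_E = 6.2 − 0.977×3.9 − 0.982×0.82 = 1.59 V > V_CE(sat), so the active-region assumption holds.

active; I_C ≈ 0.98 mA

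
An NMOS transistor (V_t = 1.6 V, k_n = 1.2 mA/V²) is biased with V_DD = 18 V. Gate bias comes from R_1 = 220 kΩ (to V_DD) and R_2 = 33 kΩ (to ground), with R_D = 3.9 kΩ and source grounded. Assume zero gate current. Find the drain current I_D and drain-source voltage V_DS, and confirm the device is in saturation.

V_G = V_DD·R_2/(R_1+R_2) = 18×33/253 = 2.35 V. With the source grounded, V_GS = V_G = 2.35 V.
Assume saturation: I_D = (k_n/2)(V_GS − V_t)² = (1.2/2)×(2.35 − 1.6)² = 0.6×0.748² = 0.336 mA.
V_DS = V_DD − I_D·R_D = 18 − 0.336×3.9 = 16.7 V.
Saturation requires V_DS ≥ V_GS − V_t = 0.748 V; 16.7 ≥ 0.748 ✓.

I_D ≈ 0.34 mA, V_DS ≈ 17 V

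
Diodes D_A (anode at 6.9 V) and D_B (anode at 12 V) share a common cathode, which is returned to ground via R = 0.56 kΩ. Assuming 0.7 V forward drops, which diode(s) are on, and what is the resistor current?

Assume both conduct. Then node N would need to be at both 6.9−0.7 = 6.2 V and 12−0.7 = 11.3 V, which is impossible.
Assume only D_B conducts: V_N = 12 − 0.7 = 11.3 V, so I_R = 11.3/0.56 = 20.2 mA.
Check D_A: its anode-to-cathode voltage is 6.9 − 11.3 = -4.4 V < 0.7 V, so it is off. The assumption is consistent.

Only D_B conducts; I_R ≈ 20 mA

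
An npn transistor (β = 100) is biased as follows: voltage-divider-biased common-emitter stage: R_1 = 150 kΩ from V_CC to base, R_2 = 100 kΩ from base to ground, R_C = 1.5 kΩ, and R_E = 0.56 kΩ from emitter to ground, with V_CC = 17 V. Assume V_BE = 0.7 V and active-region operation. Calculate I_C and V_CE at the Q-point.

Thevenize the base divider: V_Th = V_CC·R_2/(R_1+R_2) = 17×100/250 = 6.8 V, R_Th = R_1‖R_2 = 60 kΩ.
Base-emitter loop: V_Th = I_B·R_Th + V_BE + (β+1)I_B·R_E, so I_B = (6.8 − 0.7) / (60 + 101×0.56) = 0.0523 mA.
I_C = β·I_B = 100×0.0523 = 5.23 mA, and I_E = (β+1)I_B = 5.29 mA.
V_CE = V_CC − I_C·R_C − I_E·R_E = 17 − 5.23×1.5 − 5.29×0.56 = 6.19 V.
V_CE = 6.19 V > 0.2 V confirms active-region operation.

I_C ≈ 5.2 mA, V_CE ≈ 6.2 V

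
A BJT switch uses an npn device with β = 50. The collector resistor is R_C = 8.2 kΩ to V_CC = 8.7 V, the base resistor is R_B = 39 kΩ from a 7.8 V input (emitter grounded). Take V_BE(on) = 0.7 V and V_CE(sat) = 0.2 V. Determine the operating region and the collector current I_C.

saturation; I_C ≈ 1 mA

Assume active: I_B = (7.8 − 0.7)/39 = 0.182 mA, giving I_C = β·I_B = 9.1 mA.
But then V_CE = 8.7 − 9.1×8.2 = -65.9 V < V_CE(sat) = 0.2 V — impossible in the active region.
So the transistor is saturated. With V_CE = 0.2 V, I_C = (V_CC − 0.2)/R_C = 8.5/8.2 = 1.04 mA.
Check: β·I_B = 9.1 mA > I_C = 1.04 mA, confirming saturation.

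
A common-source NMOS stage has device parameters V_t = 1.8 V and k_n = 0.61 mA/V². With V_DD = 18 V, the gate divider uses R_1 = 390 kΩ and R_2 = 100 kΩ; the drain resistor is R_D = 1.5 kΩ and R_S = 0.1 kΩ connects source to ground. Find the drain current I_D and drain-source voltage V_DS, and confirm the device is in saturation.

V_G = V_DD·R_2/(R_1+R_2) = 18×100/490 = 3.67 V.
Assume saturation: I_D = (k_n/2)(V_GS − V_t)² with V_GS = V_G − I_D·R_S = 3.67 − 0.1·I_D.
Substituting gives 0.00305·I_D² − 1.11·I_D + 1.07 = 0, with roots I_D = 0.963 or 364 mA.
The root I_D = 364 mA gives V_GS = -32.8 V ≤ V_t, so take I_D = 0.963 mA.
Then V_GS = 3.58 V and V_DS = V_DD − I_D(R_D+R_S) = 18 − 0.963×1.6 = 16.5 V.
Saturation requires V_DS ≥ V_GS − V_t = 1.78 V; 16.5 ≥ 1.78 ✓.

I_D ≈ 0.96 mA, V_DS ≈ 16 V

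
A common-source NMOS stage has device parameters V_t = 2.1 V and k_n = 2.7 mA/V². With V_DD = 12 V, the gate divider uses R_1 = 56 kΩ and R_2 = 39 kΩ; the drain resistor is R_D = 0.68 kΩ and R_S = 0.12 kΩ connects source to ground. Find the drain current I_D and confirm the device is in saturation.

V_G = V_DD·R_2/(R_1+R_2) = 12×39/95 = 4.93 V.
Assume saturation: I_D = (k_n/2)(V_GS − V_t)² with V_GS = V_G − I_D·R_S = 4.93 − 0.12·I_D.
Substituting gives 0.0194·I_D² − 1.92·I_D + 10.8 = 0, with roots I_D = 5.99 or 92.6 mA.
The root I_D = 92.6 mA gives V_GS = -6.18 V ≤ V_t, so take I_D = 5.99 mA.
Then V_GS = 4.21 V and V_DS = V_DD − I_D(R_D+R_S) = 12 − 5.99×0.8 = 7.21 V.
Saturation requires V_DS ≥ V_GS − V_t = 2.11 V; 7.21 ≥ 2.11 ✓.

I_D ≈ 6 mA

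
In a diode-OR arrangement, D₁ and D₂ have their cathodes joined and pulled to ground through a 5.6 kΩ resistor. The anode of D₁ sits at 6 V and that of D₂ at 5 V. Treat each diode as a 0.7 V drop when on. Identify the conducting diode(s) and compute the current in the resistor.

Assume both conduct. Then node N would need to be at both 6−0.7 = 5.3 V and 5−0.7 = 4.3 V, which is impossible.
Assume only D₁ conducts: V_N = 6 − 0.7 = 5.3 V, so I_R = 5.3/5.6 = 0.946 mA.
Check D₂: its anode-to-cathode voltage is 5 − 5.3 = -0.3 V < 0.7 V, so it is off. The assumption is consistent.

Only D₁ conducts; I_R ≈ 0.95 mA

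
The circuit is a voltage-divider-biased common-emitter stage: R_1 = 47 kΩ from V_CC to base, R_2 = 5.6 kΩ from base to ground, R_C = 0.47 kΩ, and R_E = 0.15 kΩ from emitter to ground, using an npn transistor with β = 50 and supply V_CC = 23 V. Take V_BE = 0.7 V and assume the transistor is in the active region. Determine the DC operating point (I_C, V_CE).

Thevenize the base divider: V_Th = V_CC·R_2/(R_1+R_2) = 23×5.6/52.6 = 2.45 V, R_Th = R_1‖R_2 = 5 kΩ.
Base-emitter loop: V_Th = I_B·R_Th + V_BE + (β+1)I_B·R_E, so I_B = (2.45 − 0.7) / (5 + 51×0.15) = 0.138 mA.
I_C = β·I_B = 50×0.138 = 6.91 mA, and I_E = (β+1)I_B = 7.05 mA.
V_CE = V_CC − I_C·R_C − I_E·R_E = 23 − 6.91×0.47 − 7.05×0.15 = 18.7 V.
V_CE = 18.7 V > 0.2 V confirms active-region operation.

I_C ≈ 6.9 mA, V_CE ≈ 19 V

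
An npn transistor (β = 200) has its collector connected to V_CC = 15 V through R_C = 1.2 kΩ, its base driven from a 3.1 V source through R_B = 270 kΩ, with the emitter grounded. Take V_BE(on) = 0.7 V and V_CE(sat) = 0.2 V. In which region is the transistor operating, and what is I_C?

Assume active. Base-emitter loop: I_B = (V_BB − V_BE)/R_B = (3.1 − 0.7)/270 = 0.00889 mA.
I_C = β·I_B = 200×0.00889 = 1.78 mA.
V_CE = V_CC − I_C·R_C = 15 − 1.78×1.2 = 12.9 V > V_CE(sat), so the active-region assumption holds.

active; I_C ≈ 1.8 mA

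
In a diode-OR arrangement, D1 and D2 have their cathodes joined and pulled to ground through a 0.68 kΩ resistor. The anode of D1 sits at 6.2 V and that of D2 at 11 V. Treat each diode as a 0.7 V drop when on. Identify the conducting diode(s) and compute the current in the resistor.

Only D2 conducts; I_R ≈ 15 mA

Assume both conduct. Then node N would need to be at both 6.2−0.7 = 5.5 V and 11−0.7 = 10.3 V, which is impossible.
Assume only D2 conducts: V_N = 11 − 0.7 = 10.3 V, so I_R = 10.3/0.68 = 15.1 mA.
Check D1: its anode-to-cathode voltage is 6.2 − 10.3 = -4.1 V < 0.7 V, so it is off. The assumption is consistent.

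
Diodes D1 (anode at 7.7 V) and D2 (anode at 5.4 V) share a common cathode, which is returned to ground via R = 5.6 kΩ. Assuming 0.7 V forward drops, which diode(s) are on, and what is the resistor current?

Only D1 conducts; I_R ≈ 1.2 mA

Assume both conduct. Then node N would need to be at both 7.7−0.7 = 7 V and 5.4−0.7 = 4.7 V, which is impossible.
Assume only D1 conducts: V_N = 7.7 − 0.7 = 7 V, so I_R = 7/5.6 = 1.25 mA.
Check D2: its anode-to-cathode voltage is 5.4 − 7 = -1.6 V < 0.7 V, so it is off. The assumption is consistent.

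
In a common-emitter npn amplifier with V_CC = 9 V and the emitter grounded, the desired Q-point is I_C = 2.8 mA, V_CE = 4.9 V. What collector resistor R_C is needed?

R_C ≈ 1.5 kΩ

Collector loop: V_CC = I_C·R_C + V_CE.
R_C = (V_CC − V_CE)/I_C = (9 − 4.9)/2.8 = 1.46 kΩ.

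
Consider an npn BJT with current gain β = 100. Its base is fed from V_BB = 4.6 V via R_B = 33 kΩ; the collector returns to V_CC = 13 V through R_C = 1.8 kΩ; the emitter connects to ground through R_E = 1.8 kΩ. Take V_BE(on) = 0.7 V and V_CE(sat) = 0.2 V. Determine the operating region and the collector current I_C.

Assume active. Base-emitter loop: I_B = (V_BB − V_BE)/(R_B + (β+1)R_E) = (4.6 − 0.7)/(33 + 101×1.8) = 0.0182 mA.
I_C = β·I_B = 100×0.0182 = 1.82 mA.
V_CE = V_CC − I_C·R_C − I_E·R_E = 13 − 1.82×1.8 − 1.83×1.8 = 6.43 V > V_CE(sat), so the active-region assumption holds.

active; I_C ≈ 1.8 mA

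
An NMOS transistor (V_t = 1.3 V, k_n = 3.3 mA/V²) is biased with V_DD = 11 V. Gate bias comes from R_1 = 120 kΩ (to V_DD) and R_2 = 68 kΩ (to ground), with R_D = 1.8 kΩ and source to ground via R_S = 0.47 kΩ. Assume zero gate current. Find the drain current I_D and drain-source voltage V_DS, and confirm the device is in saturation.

V_G = V_DD·R_2/(R_1+R_2) = 11×68/188 = 3.98 V.
Assume saturation: I_D = (k_n/2)(V_GS − V_t)² with V_GS = V_G − I_D·R_S = 3.98 − 0.47·I_D.
Substituting gives 0.364·I_D² − 5.15·I_D + 11.8 = 0, with roots I_D = 2.89 or 11.3 mA.
The root I_D = 11.3 mA gives V_GS = -1.31 V ≤ V_t, so take I_D = 2.89 mA.
Then V_GS = 2.62 V and V_DS = V_DD − I_D(R_D+R_S) = 11 − 2.89×2.27 = 4.45 V.
Saturation requires V_DS ≥ V_GS − V_t = 1.32 V; 4.45 ≥ 1.32 ✓.

I_D ≈ 2.9 mA, V_DS ≈ 4.4 V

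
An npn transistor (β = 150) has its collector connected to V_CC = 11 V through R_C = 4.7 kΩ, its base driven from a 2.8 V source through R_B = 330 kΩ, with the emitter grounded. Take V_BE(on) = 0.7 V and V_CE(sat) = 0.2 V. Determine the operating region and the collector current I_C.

Assume active. Base-emitter loop: I_B = (V_BB − V_BE)/R_B = (2.8 − 0.7)/330 = 0.00636 mA.
I_C = β·I_B = 150×0.00636 = 0.955 mA.
V_CE = V_CC − I_C·R_C = 11 − 0.955×4.7 = 6.51 V > V_CE(sat), so the active-region assumption holds.

active; I_C ≈ 0.95 mA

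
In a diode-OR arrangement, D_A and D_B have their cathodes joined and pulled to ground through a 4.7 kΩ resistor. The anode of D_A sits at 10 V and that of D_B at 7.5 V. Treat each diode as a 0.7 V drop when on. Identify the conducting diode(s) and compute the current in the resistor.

Assume both conduct. Then node N would need to be at both 10−0.7 = 9.3 V and 7.5−0.7 = 6.8 V, which is impossible.
Assume only D_A conducts: V_N = 10 − 0.7 = 9.3 V, so I_R = 9.3/4.7 = 1.98 mA.
Check D_B: its anode-to-cathode voltage is 7.5 − 9.3 = -1.8 V < 0.7 V, so it is off. The assumption is consistent.

Only D_A conducts; I_R ≈ 2 mA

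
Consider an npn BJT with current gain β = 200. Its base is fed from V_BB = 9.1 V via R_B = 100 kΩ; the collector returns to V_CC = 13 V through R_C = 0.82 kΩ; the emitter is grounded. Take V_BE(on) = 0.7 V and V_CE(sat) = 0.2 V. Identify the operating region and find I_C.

Assume active: I_B = (9.1 − 0.7)/100 = 0.084 mA, giving I_C = β·I_B = 16.8 mA.
But then V_CE = 13 − 16.8×0.82 = -0.776 V < V_CE(sat) = 0.2 V — impossible in the active region.
So the transistor is saturated. With V_CE = 0.2 V, I_C = (V_CC − 0.2)/R_C = 12.8/0.82 = 15.6 mA.
Check: β·I_B = 16.8 mA > I_C = 15.6 mA, confirming saturation.

saturation; I_C ≈ 16 mA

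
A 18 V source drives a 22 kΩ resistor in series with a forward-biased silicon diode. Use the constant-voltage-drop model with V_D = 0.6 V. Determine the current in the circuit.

I ≈ 0.79 mA

KVL around the loop: 18 = V_D + I·R = 0.6 + I × 22 kΩ.
So I = (18 − 0.6) / 22 kΩ = 17.4 / 22 = 0.791 mA.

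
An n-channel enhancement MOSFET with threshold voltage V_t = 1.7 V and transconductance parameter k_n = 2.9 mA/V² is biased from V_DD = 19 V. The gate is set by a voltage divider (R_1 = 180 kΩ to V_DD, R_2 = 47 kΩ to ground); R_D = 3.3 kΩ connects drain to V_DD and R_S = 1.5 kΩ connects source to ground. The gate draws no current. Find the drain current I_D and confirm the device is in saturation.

V_G = V_DD·R_2/(R_1+R_2) = 19×47/227 = 3.93 V.
Assume saturation: I_D = (k_n/2)(V_GS − V_t)² with V_GS = V_G − I_D·R_S = 3.93 − 1.5·I_D.
Substituting gives 3.26·I_D² − 10.7·I_D + 7.24 = 0, with roots I_D = 0.95 or 2.34 mA.
The root I_D = 2.34 mA gives V_GS = 0.431 V ≤ V_t, so take I_D = 0.95 mA.
Then V_GS = 2.51 V and V_DS = V_DD − I_D(R_D+R_S) = 19 − 0.95×4.8 = 14.4 V.
Saturation requires V_DS ≥ V_GS − V_t = 0.809 V; 14.4 ≥ 0.809 ✓.

I_D ≈ 0.95 mA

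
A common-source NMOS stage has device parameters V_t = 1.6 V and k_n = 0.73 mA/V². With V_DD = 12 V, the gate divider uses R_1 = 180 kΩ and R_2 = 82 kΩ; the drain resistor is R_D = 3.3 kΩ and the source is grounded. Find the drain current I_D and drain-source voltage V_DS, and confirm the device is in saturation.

I_D ≈ 1.7 mA, V_DS ≈ 6.4 V

V_G = V_DD·R_2/(R_1+R_2) = 12×82/262 = 3.76 V. With the source grounded, V_GS = V_G = 3.76 V.
Assume saturation: I_D = (k_n/2)(V_GS − V_t)² = (0.73/2)×(3.76 − 1.6)² = 0.365×2.16² = 1.7 mA.
V_DS = V_DD − I_D·R_D = 12 − 1.7×3.3 = 6.4 V.
Saturation requires V_DS ≥ V_GS − V_t = 2.16 V; 6.4 ≥ 2.16 ✓.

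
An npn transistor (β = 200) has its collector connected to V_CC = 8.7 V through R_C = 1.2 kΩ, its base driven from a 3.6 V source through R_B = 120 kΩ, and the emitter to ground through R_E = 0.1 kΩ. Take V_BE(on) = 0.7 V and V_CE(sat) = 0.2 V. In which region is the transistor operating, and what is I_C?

Assume active. Base-emitter loop: I_B = (V_BB − V_BE)/(R_B + (β+1)R_E) = (3.6 − 0.7)/(120 + 201×0.1) = 0.0207 mA.
I_C = β·I_B = 200×0.0207 = 4.14 mA.
V_CE = V_CC − I_C·R_C − I_E·R_E = 8.7 − 4.14×1.2 − 4.16×0.1 = 3.32 V > V_CE(sat), so the active-region assumption holds.

active; I_C ≈ 4.1 mA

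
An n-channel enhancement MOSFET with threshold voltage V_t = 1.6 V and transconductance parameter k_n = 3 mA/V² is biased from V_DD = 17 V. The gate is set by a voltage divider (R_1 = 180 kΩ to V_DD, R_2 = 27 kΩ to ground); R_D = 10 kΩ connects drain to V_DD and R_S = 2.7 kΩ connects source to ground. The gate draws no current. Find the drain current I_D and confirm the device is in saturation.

V_G = V_DD·R_2/(R_1+R_2) = 17×27/207 = 2.22 V.
Assume saturation: I_D = (k_n/2)(V_GS − V_t)² with V_GS = V_G − I_D·R_S = 2.22 − 2.7·I_D.
Substituting gives 10.9·I_D² − 6·I_D + 0.572 = 0, with roots I_D = 0.123 or 0.426 mA.
The root I_D = 0.426 mA gives V_GS = 1.07 V ≤ V_t, so take I_D = 0.123 mA.
Then V_GS = 1.89 V and V_DS = V_DD − I_D(R_D+R_S) = 17 − 0.123×12.7 = 15.4 V.
Saturation requires V_DS ≥ V_GS − V_t = 0.286 V; 15.4 ≥ 0.286 ✓.

I_D ≈ 0.12 mA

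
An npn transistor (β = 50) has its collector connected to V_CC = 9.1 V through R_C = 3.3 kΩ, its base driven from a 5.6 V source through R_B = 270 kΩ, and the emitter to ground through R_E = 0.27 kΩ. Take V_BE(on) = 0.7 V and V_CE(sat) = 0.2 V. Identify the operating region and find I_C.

active; I_C ≈ 0.86 mA

Assume active. Base-emitter loop: I_B = (V_BB − V_BE)/(R_B + (β+1)R_E) = (5.6 − 0.7)/(270 + 51×0.27) = 0.0173 mA.
I_C = β·I_B = 50×0.0173 = 0.863 mA.
V_CE = V_CC − I_C·R_C − I_E·R_E = 9.1 − 0.863×3.3 − 0.881×0.27 = 6.01 V > V_CE(sat), so the active-region assumption holds.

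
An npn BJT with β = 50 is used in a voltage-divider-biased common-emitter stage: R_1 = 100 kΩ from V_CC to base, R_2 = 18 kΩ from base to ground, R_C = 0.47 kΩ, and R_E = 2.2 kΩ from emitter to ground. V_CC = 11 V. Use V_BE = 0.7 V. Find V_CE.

V_CE ≈ 10 V

Thevenize the base divider: V_Th = V_CC·R_2/(R_1+R_2) = 11×18/118 = 1.68 V, R_Th = R_1‖R_2 = 15.3 kΩ.
Base-emitter loop: V_Th = I_B·R_Th + V_BE + (β+1)I_B·R_E, so I_B = (1.68 − 0.7) / (15.3 + 51×2.2) = 0.00767 mA.
I_C = β·I_B = 50×0.00767 = 0.384 mA, and I_E = (β+1)I_B = 0.391 mA.
V_CE = V_CC − I_C·R_C − I_E·R_E = 11 − 0.384×0.47 − 0.391×2.2 = 9.96 V.
V_CE = 9.96 V > 0.2 V confirms active-region operation.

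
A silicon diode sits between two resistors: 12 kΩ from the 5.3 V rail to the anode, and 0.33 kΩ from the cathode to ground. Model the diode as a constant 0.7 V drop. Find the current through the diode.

I ≈ 0.37 mA

The two resistors are in series with the diode, so KVL gives 5.3 = I·12 + 0.7 + I·0.33.
I = (5.3 − 0.7) / (12 + 0.33) kΩ = 4.6 / 12.3 = 0.373 mA.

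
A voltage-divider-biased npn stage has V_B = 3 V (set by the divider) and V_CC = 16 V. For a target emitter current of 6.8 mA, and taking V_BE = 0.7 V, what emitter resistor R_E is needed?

V_E = V_B − V_BE = 3 − 0.7 = 2.3 V.
R_E = V_E / I_E = 2.3 / 6.8 = 0.338 kΩ.

R_E ≈ 0.34 kΩ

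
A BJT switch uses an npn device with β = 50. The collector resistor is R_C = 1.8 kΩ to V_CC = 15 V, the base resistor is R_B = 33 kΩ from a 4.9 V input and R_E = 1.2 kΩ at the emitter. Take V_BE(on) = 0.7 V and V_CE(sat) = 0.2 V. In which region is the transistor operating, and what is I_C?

Assume active. Base-emitter loop: I_B = (V_BB − V_BE)/(R_B + (β+1)R_E) = (4.9 − 0.7)/(33 + 51×1.2) = 0.0446 mA.
I_C = β·I_B = 50×0.0446 = 2.23 mA.
V_CE = V_CC − I_C·R_C − I_E·R_E = 15 − 2.23×1.8 − 2.27×1.2 = 8.26 V > V_CE(sat), so the active-region assumption holds.

active; I_C ≈ 2.2 mA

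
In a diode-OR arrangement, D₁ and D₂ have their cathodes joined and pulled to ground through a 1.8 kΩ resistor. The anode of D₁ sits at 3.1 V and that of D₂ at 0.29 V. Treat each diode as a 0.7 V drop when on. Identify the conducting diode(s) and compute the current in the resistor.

Only D₁ conducts; I_R ≈ 1.3 mA

Assume both conduct. Then node N would need to be at both 3.1−0.7 = 2.4 V and 0.29−0.7 = -0.41 V, which is impossible.
Assume only D₁ conducts: V_N = 3.1 − 0.7 = 2.4 V, so I_R = 2.4/1.8 = 1.33 mA.
Check D₂: its anode-to-cathode voltage is 0.29 − 2.4 = -2.11 V < 0.7 V, so it is off. The assumption is consistent.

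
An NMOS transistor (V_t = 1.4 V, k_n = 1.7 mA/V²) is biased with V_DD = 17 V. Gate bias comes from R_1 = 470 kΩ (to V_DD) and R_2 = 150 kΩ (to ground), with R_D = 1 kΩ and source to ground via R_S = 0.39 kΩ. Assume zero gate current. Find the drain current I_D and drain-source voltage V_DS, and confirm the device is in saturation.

I_D ≈ 2.5 mA, V_DS ≈ 13 V

V_G = V_DD·R_2/(R_1+R_2) = 17×150/620 = 4.11 V.
Assume saturation: I_D = (k_n/2)(V_GS − V_t)² with V_GS = V_G − I_D·R_S = 4.11 − 0.39·I_D.
Substituting gives 0.129·I_D² − 2.8·I_D + 6.26 = 0, with roots I_D = 2.53 or 19.1 mA.
The root I_D = 19.1 mA gives V_GS = -3.34 V ≤ V_t, so take I_D = 2.53 mA.
Then V_GS = 3.13 V and V_DS = V_DD − I_D(R_D+R_S) = 17 − 2.53×1.39 = 13.5 V.
Saturation requires V_DS ≥ V_GS − V_t = 1.73 V; 13.5 ≥ 1.73 ✓.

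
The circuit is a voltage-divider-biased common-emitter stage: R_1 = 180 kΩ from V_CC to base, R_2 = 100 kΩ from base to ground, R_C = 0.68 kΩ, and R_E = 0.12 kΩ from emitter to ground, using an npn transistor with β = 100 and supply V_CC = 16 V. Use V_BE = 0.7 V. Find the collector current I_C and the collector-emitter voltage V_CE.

I_C ≈ 6.6 mA, V_CE ≈ 11 V

Thevenize the base divider: V_Th = V_CC·R_2/(R_1+R_2) = 16×100/280 = 5.71 V, R_Th = R_1‖R_2 = 64.3 kΩ.
Base-emitter loop: V_Th = I_B·R_Th + V_BE + (β+1)I_B·R_E, so I_B = (5.71 − 0.7) / (64.3 + 101×0.12) = 0.0656 mA.
I_C = β·I_B = 100×0.0656 = 6.56 mA, and I_E = (β+1)I_B = 6.63 mA.
V_CE = V_CC − I_C·R_C − I_E·R_E = 16 − 6.56×0.68 − 6.63×0.12 = 10.7 V.
V_CE = 10.7 V > 0.2 V confirms active-region operation.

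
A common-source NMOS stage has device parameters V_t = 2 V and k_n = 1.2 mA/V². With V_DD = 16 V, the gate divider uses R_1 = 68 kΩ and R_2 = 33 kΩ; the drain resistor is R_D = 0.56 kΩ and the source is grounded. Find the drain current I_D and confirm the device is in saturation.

I_D ≈ 6.3 mA

V_G = V_DD·R_2/(R_1+R_2) = 16×33/101 = 5.23 V. With the source grounded, V_GS = V_G = 5.23 V.
Assume saturation: I_D = (k_n/2)(V_GS − V_t)² = (1.2/2)×(5.23 − 2)² = 0.6×3.23² = 6.25 mA.
V_DS = V_DD − I_D·R_D = 16 − 6.25×0.56 = 12.5 V.
Saturation requires V_DS ≥ V_GS − V_t = 3.23 V; 12.5 ≥ 3.23 ✓.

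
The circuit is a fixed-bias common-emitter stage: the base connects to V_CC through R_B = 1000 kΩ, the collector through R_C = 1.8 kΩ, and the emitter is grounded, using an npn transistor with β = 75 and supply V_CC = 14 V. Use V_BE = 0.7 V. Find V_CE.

Base loop: V_CC = I_B·R_B + V_BE, so I_B = (14 − 0.7)/1000 kΩ = 0.0133 mA.
In the active region I_C = β·I_B = 75 × 0.0133 = 0.998 mA.
Collector loop: V_CE = V_CC − I_C·R_C = 14 − 0.998×1.8 = 12.2 V.
Since V_CE = 12.2 V > V_CE(sat) ≈ 0.2 V, the transistor is in the active region as assumed.

V_CE ≈ 12 V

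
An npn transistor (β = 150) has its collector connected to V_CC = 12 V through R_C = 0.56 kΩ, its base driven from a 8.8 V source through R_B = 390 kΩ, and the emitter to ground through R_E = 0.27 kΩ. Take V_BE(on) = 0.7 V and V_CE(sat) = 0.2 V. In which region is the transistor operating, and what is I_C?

Assume active. Base-emitter loop: I_B = (V_BB − V_BE)/(R_B + (β+1)R_E) = (8.8 − 0.7)/(390 + 151×0.27) = 0.0188 mA.
I_C = β·I_B = 150×0.0188 = 2.82 mA.
V_CE = V_CC − I_C·R_C − I_E·R_E = 12 − 2.82×0.56 − 2.84×0.27 = 9.65 V > V_CE(sat), so the active-region assumption holds.

active; I_C ≈ 2.8 mA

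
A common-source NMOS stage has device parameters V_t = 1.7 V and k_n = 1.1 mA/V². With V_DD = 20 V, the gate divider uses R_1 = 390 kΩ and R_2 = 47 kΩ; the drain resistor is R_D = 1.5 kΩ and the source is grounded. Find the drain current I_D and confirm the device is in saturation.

V_G = V_DD·R_2/(R_1+R_2) = 20×47/437 = 2.15 V. With the source grounded, V_GS = V_G = 2.15 V.
Assume saturation: I_D = (k_n/2)(V_GS − V_t)² = (1.1/2)×(2.15 − 1.7)² = 0.55×0.451² = 0.112 mA.
V_DS = V_DD − I_D·R_D = 20 − 0.112×1.5 = 19.8 V.
Saturation requires V_DS ≥ V_GS − V_t = 0.451 V; 19.8 ≥ 0.451 ✓.

I_D ≈ 0.11 mA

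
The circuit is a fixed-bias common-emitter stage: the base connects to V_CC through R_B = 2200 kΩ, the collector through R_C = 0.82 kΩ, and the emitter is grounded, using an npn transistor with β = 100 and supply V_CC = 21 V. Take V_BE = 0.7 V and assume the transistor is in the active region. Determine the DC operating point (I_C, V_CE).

Base loop: V_CC = I_B·R_B + V_BE, so I_B = (21 − 0.7)/2200 kΩ = 0.00923 mA.
In the active region I_C = β·I_B = 100 × 0.00923 = 0.923 mA.
Collector loop: V_CE = V_CC − I_C·R_C = 21 − 0.923×0.82 = 20.2 V.
Since V_CE = 20.2 V > V_CE(sat) ≈ 0.2 V, the transistor is in the active region as assumed.

I_C ≈ 0.92 mA, V_CE ≈ 20 V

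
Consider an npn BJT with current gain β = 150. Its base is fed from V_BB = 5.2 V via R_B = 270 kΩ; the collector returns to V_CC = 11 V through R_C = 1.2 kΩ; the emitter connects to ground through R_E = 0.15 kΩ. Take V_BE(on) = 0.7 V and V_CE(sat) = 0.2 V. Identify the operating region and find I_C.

active; I_C ≈ 2.3 mA

Assume active. Base-emitter loop: I_B = (V_BB − V_BE)/(R_B + (β+1)R_E) = (5.2 − 0.7)/(270 + 151×0.15) = 0.0154 mA.
I_C = β·I_B = 150×0.0154 = 2.31 mA.
V_CE = V_CC − I_C·R_C − I_E·R_E = 11 − 2.31×1.2 − 2.32×0.15 = 7.88 V > V_CE(sat), so the active-region assumption holds.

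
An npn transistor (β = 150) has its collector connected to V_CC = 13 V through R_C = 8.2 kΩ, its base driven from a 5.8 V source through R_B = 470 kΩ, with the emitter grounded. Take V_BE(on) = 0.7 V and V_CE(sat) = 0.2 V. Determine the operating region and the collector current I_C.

saturation; I_C ≈ 1.6 mA

Assume active: I_B = (5.8 − 0.7)/470 = 0.0109 mA, giving I_C = β·I_B = 1.63 mA.
But then V_CE = 13 − 1.63×8.2 = -0.347 V < V_CE(sat) = 0.2 V — impossible in the active region.
So the transistor is saturated. With V_CE = 0.2 V, I_C = (V_CC − 0.2)/R_C = 12.8/8.2 = 1.56 mA.
Check: β·I_B = 1.63 mA > I_C = 1.56 mA, confirming saturation.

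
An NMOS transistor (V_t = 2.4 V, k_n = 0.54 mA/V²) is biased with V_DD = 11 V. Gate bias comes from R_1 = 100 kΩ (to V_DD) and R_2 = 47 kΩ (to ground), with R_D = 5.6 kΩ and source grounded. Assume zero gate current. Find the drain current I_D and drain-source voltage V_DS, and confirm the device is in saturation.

I_D ≈ 0.34 mA, V_DS ≈ 9.1 V

V_G = V_DD·R_2/(R_1+R_2) = 11×47/147 = 3.52 V. With the source grounded, V_GS = V_G = 3.52 V.
Assume saturation: I_D = (k_n/2)(V_GS − V_t)² = (0.54/2)×(3.52 − 2.4)² = 0.27×1.12² = 0.337 mA.
V_DS = V_DD − I_D·R_D = 11 − 0.337×5.6 = 9.11 V.
Saturation requires V_DS ≥ V_GS − V_t = 1.12 V; 9.11 ≥ 1.12 ✓.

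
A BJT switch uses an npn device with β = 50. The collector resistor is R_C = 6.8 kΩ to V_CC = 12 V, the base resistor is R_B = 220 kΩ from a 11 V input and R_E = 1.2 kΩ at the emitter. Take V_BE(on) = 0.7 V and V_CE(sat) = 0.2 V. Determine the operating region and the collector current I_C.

Assume active: I_B = (11 − 0.7)/(220 + 51×1.2) = 0.0366 mA, I_C = β·I_B = 1.83 mA.
Then V_CE = 12 − 1.83×6.8 − 1.87×1.2 = -2.7 V < 0.2 V — the active assumption fails.
Re-solve with V_CE = 0.2 V. KCL at the emitter: V_E/R_E = (V_BB−0.7−V_E)/R_B + (V_CC−0.2−V_E)/R_C, giving V_E = 1.81 V.
I_C = (V_CC − 0.2 − V_E)/R_C = (11.8 − 1.81)/6.8 = 1.47 mA.
Check: I_B = (10.3 − 1.81)/220 = 0.0386 mA, and β·I_B = 1.93 mA > I_C, confirming saturation.

saturation; I_C ≈ 1.5 mA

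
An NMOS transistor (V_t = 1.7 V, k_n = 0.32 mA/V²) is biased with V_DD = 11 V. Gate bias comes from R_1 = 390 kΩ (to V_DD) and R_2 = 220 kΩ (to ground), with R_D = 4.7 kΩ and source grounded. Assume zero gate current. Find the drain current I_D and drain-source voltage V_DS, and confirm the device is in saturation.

I_D ≈ 0.82 mA, V_DS ≈ 7.1 V

V_G = V_DD·R_2/(R_1+R_2) = 11×220/610 = 3.97 V. With the source grounded, V_GS = V_G = 3.97 V.
Assume saturation: I_D = (k_n/2)(V_GS − V_t)² = (0.32/2)×(3.97 − 1.7)² = 0.16×2.27² = 0.822 mA.
V_DS = V_DD − I_D·R_D = 11 − 0.822×4.7 = 7.13 V.
Saturation requires V_DS ≥ V_GS − V_t = 2.27 V; 7.13 ≥ 2.27 ✓.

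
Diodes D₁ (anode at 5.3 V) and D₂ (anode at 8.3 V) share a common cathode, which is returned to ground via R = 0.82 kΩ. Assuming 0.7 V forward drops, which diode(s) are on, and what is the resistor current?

Assume both conduct. Then node N would need to be at both 5.3−0.7 = 4.6 V and 8.3−0.7 = 7.6 V, which is impossible.
Assume only D₂ conducts: V_N = 8.3 − 0.7 = 7.6 V, so I_R = 7.6/0.82 = 9.27 mA.
Check D₁: its anode-to-cathode voltage is 5.3 − 7.6 = -2.3 V < 0.7 V, so it is off. The assumption is consistent.

Only D₂ conducts; I_R ≈ 9.3 mA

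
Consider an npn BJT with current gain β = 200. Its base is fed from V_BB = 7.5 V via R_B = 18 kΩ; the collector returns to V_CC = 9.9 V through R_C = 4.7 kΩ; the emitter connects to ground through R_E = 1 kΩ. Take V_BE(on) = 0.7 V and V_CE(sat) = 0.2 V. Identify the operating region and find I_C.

saturation; I_C ≈ 1.7 mA

Assume active: I_B = (7.5 − 0.7)/(18 + 201×1) = 0.0311 mA, I_C = β·I_B = 6.21 mA.
Then V_CE = 9.9 − 6.21×4.7 − 6.24×1 = -25.5 V < 0.2 V — the active assumption fails.
Re-solve with V_CE = 0.2 V. KCL at the emitter: V_E/R_E = (V_BB−0.7−V_E)/R_B + (V_CC−0.2−V_E)/R_C, giving V_E = 1.93 V.
I_C = (V_CC − 0.2 − V_E)/R_C = (9.7 − 1.93)/4.7 = 1.65 mA.
Check: I_B = (6.8 − 1.93)/18 = 0.271 mA, and β·I_B = 54.2 mA > I_C, confirming saturation.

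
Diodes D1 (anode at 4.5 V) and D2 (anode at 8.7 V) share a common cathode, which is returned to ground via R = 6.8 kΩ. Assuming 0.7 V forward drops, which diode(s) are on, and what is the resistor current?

Only D2 conducts; I_R ≈ 1.2 mA

Assume both conduct. Then node N would need to be at both 4.5−0.7 = 3.8 V and 8.7−0.7 = 8 V, which is impossible.
Assume only D2 conducts: V_N = 8.7 − 0.7 = 8 V, so I_R = 8/6.8 = 1.18 mA.
Check D1: its anode-to-cathode voltage is 4.5 − 8 = -3.5 V < 0.7 V, so it is off. The assumption is consistent.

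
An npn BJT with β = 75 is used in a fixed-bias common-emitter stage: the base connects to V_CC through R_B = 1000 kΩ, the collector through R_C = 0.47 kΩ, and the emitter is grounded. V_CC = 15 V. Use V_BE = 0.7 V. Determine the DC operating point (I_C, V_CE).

I_C ≈ 1.1 mA, V_CE ≈ 14 V

Base loop: V_CC = I_B·R_B + V_BE, so I_B = (15 − 0.7)/1000 kΩ = 0.0143 mA.
In the active region I_C = β·I_B = 75 × 0.0143 = 1.07 mA.
Collector loop: V_CE = V_CC − I_C·R_C = 15 − 1.07×0.47 = 14.5 V.
Since V_CE = 14.5 V > V_CE(sat) ≈ 0.2 V, the transistor is in the active region as assumed.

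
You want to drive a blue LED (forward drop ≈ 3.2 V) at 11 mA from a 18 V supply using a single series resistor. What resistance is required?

The resistor drops V_S − V_D = 18 − 3.2 = 14.8 V at 11 mA.
R = 14.8 V / 11 mA = 1.35 kΩ.

R ≈ 1.3 kΩ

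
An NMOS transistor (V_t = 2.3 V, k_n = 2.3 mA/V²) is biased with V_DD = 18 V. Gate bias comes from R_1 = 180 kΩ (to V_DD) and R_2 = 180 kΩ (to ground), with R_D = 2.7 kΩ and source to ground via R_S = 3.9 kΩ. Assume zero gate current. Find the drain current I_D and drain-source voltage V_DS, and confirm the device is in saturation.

V_G = V_DD·R_2/(R_1+R_2) = 18×180/360 = 9 V.
Assume saturation: I_D = (k_n/2)(V_GS − V_t)² with V_GS = V_G − I_D·R_S = 9 − 3.9·I_D.
Substituting gives 17.5·I_D² − 61.1·I_D + 51.6 = 0, with roots I_D = 1.43 or 2.06 mA.
The root I_D = 2.06 mA gives V_GS = 0.961 V ≤ V_t, so take I_D = 1.43 mA.
Then V_GS = 3.42 V and V_DS = V_DD − I_D(R_D+R_S) = 18 − 1.43×6.6 = 8.55 V.
Saturation requires V_DS ≥ V_GS − V_t = 1.12 V; 8.55 ≥ 1.12 ✓.

I_D ≈ 1.4 mA, V_DS ≈ 8.5 V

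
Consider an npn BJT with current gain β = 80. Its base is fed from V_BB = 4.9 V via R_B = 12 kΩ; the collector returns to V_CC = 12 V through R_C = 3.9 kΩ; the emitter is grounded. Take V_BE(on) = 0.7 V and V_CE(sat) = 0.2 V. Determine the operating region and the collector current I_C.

saturation; I_C ≈ 3 mA

Assume active: I_B = (4.9 − 0.7)/12 = 0.35 mA, giving I_C = β·I_B = 28 mA.
But then V_CE = 12 − 28×3.9 = -97.2 V < V_CE(sat) = 0.2 V — impossible in the active region.
So the transistor is saturated. With V_CE = 0.2 V, I_C = (V_CC − 0.2)/R_C = 11.8/3.9 = 3.03 mA.
Check: β·I_B = 28 mA > I_C = 3.03 mA, confirming saturation.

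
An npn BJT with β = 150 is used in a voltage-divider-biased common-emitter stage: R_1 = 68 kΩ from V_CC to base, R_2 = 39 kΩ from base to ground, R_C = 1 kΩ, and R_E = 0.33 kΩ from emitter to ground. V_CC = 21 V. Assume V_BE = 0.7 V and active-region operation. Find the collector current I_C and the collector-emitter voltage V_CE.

I_C ≈ 14 mA, V_CE ≈ 2.4 V

Thevenize the base divider: V_Th = V_CC·R_2/(R_1+R_2) = 21×39/107 = 7.65 V, R_Th = R_1‖R_2 = 24.8 kΩ.
Base-emitter loop: V_Th = I_B·R_Th + V_BE + (β+1)I_B·R_E, so I_B = (7.65 − 0.7) / (24.8 + 151×0.33) = 0.0932 mA.
I_C = β·I_B = 150×0.0932 = 14 mA, and I_E = (β+1)I_B = 14.1 mA.
V_CE = V_CC − I_C·R_C − I_E·R_E = 21 − 14×1 − 14.1×0.33 = 2.38 V.
V_CE = 2.38 V > 0.2 V confirms active-region operation.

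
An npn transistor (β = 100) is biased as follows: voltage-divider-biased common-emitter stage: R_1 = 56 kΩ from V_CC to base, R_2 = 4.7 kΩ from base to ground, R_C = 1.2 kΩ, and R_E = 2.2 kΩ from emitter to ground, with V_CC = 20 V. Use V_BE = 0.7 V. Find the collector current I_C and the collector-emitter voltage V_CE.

I_C ≈ 0.37 mA, V_CE ≈ 19 V

Thevenize the base divider: V_Th = V_CC·R_2/(R_1+R_2) = 20×4.7/60.7 = 1.55 V, R_Th = R_1‖R_2 = 4.34 kΩ.
Base-emitter loop: V_Th = I_B·R_Th + V_BE + (β+1)I_B·R_E, so I_B = (1.55 − 0.7) / (4.34 + 101×2.2) = 0.00375 mA.
I_C = β·I_B = 100×0.00375 = 0.375 mA, and I_E = (β+1)I_B = 0.378 mA.
V_CE = V_CC − I_C·R_C − I_E·R_E = 20 − 0.375×1.2 − 0.378×2.2 = 18.7 V.
V_CE = 18.7 V > 0.2 V confirms active-region operation.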